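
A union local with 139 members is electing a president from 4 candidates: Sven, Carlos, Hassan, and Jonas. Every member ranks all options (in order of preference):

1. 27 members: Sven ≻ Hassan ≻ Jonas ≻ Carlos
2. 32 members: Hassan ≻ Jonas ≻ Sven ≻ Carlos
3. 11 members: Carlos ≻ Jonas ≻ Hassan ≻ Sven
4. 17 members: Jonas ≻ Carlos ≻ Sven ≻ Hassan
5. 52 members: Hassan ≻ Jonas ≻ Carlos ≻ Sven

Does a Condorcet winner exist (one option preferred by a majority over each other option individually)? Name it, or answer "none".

Hassan vs Sven: 95–44 for Hassan.
Hassan vs Carlos: 111–28 for Hassan.
Hassan vs Jonas: 111–28 for Hassan.
Hassan beats every other option head-to-head.

Hassan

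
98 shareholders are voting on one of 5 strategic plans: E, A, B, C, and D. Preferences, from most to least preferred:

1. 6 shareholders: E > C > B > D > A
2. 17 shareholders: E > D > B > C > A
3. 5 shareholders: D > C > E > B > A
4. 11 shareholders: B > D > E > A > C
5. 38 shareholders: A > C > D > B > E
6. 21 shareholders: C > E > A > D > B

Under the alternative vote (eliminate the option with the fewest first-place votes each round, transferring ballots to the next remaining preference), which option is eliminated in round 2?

Round 1: E 23, A 38, B 11, C 21, D 5. Eliminate D.
Round 2: E 23, A 38, B 11, C 26. Eliminate B.

B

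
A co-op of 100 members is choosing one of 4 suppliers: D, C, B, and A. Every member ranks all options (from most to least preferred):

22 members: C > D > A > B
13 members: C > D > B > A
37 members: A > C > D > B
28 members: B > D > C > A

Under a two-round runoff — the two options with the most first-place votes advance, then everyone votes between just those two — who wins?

Round 1 first-place votes: D 0, C 35, B 28, A 37.
A and C advance.
Runoff: A is preferred to C by 37 voters; C by 63.
C wins the runoff.

C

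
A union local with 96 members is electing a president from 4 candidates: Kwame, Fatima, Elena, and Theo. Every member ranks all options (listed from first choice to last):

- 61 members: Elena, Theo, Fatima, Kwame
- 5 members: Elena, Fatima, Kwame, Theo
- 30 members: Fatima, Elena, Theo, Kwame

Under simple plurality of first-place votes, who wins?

Elena

First-place votes: Kwame 0, Fatima 30, Elena 66, Theo 0.
Elena has the most first-place votes.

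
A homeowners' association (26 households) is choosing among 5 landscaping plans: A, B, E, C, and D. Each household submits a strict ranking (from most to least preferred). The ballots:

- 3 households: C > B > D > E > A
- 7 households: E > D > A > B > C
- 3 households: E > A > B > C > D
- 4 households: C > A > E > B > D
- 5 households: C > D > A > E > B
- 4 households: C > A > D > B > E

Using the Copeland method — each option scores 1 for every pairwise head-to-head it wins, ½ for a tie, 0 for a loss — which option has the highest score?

A: beats B; ties E; loses to C and D → score 1.5.
B: loses to A, E, C, and D → score 0.
E: beats B and D; ties A; loses to C → score 2.5.
C: beats A, B, E, and D → score 4.
D: beats A and B; loses to E and C → score 2.
C has the best pairwise record.

C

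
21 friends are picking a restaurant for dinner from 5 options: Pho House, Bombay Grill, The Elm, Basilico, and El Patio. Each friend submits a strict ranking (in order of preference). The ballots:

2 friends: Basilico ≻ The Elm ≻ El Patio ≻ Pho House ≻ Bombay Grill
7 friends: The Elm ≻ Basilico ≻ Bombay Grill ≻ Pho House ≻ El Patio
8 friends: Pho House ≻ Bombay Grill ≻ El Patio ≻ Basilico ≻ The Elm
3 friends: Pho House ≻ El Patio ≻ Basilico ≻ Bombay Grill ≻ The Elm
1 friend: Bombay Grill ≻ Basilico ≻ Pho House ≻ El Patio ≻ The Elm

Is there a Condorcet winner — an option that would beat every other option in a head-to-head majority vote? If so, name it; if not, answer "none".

Pho House vs Bombay Grill: 13–8 for Pho House.
Pho House vs The Elm: 12–9 for Pho House.
Pho House vs Basilico: 11–10 for Pho House.
Pho House vs El Patio: 19–2 for Pho House.
Pho House beats every other option head-to-head.

Pho House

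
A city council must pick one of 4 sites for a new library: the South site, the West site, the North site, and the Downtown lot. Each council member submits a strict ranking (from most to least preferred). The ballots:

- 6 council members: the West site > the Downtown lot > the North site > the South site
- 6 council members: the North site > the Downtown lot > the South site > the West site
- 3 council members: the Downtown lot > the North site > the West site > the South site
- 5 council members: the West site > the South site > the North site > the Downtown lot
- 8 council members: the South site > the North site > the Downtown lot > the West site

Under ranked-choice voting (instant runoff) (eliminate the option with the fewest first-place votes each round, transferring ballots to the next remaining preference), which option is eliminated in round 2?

Round 1: the South site 8, the West site 11, the North site 6, the Downtown lot 3. Eliminate the Downtown lot.
Round 2: the South site 8, the West site 11, the North site 9. Eliminate the South site.

the South site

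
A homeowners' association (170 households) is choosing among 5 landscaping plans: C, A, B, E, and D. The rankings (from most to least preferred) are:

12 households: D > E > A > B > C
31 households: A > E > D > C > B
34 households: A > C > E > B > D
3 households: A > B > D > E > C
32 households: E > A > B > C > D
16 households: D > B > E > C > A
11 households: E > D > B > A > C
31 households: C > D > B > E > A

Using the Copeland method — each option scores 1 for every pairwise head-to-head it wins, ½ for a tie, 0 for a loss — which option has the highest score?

C: beats B and D; loses to A and E → score 2.
A: beats C, B, and D; loses to E → score 3.
B: loses to C, A, E, and D → score 0.
E: beats C, A, B, and D → score 4.
D: beats B; loses to C, A, and E → score 1.
E has the best pairwise record.

E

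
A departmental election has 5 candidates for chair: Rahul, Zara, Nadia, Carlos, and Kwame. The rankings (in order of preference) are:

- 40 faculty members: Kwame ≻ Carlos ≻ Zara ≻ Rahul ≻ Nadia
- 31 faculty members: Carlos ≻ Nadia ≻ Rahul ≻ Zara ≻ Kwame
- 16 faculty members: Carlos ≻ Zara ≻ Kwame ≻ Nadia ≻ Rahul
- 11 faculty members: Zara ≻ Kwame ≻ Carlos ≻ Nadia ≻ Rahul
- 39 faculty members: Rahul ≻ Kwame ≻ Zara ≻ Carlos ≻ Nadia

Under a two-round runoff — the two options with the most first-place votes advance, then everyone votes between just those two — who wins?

Kwame

Round 1 first-place votes: Rahul 39, Zara 11, Nadia 0, Carlos 47, Kwame 40.
Carlos and Kwame advance.
Runoff: Carlos is preferred to Kwame by 47 voters; Kwame by 90.
Kwame wins the runoff.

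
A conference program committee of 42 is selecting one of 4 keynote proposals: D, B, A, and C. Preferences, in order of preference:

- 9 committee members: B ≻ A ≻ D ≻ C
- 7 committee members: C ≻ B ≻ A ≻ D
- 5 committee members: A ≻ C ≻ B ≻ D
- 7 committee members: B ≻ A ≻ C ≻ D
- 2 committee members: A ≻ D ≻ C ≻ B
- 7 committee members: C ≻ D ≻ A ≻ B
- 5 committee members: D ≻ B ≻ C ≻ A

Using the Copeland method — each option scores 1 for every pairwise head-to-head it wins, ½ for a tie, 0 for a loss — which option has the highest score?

B

D: loses to B, A, and C → score 0.
B: beats D and A; ties C → score 2.5.
A: beats D and C; loses to B → score 2.
C: beats D; ties B; loses to A → score 1.5.
B has the best pairwise record.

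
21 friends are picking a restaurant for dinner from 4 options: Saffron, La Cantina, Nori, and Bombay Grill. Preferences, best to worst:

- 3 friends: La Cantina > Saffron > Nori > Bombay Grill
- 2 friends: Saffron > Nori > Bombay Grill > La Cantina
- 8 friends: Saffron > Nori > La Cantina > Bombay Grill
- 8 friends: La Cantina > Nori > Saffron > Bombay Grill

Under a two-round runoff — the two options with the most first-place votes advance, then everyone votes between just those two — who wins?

Round 1 first-place votes: Saffron 10, La Cantina 11, Nori 0, Bombay Grill 0.
La Cantina and Saffron advance.
Runoff: La Cantina is preferred to Saffron by 11 voters; Saffron by 10.
La Cantina wins the runoff.

La Cantina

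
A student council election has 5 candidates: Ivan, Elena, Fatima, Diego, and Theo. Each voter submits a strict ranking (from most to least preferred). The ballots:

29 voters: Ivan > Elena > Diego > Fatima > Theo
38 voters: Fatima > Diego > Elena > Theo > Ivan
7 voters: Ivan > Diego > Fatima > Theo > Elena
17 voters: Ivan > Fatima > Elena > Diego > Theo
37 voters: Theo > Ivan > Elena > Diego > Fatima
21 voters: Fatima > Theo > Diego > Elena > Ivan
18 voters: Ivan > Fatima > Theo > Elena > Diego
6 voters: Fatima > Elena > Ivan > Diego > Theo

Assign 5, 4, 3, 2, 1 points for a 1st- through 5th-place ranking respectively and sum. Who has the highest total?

Ivan: 29·5 + 38·1 + 7·5 + 17·5 + 37·4 + 21·1 + 18·5 + 6·3 = 580
Elena: 29·4 + 38·3 + 7·1 + 17·3 + 37·3 + 21·2 + 18·2 + 6·4 = 501
Fatima: 29·2 + 38·5 + 7·3 + 17·4 + 37·1 + 21·5 + 18·4 + 6·5 = 581
Diego: 29·3 + 38·4 + 7·4 + 17·2 + 37·2 + 21·3 + 18·1 + 6·2 = 468
Theo: 29·1 + 38·2 + 7·2 + 17·1 + 37·5 + 21·4 + 18·3 + 6·1 = 465
Fatima has the highest Borda score (581).

Fatima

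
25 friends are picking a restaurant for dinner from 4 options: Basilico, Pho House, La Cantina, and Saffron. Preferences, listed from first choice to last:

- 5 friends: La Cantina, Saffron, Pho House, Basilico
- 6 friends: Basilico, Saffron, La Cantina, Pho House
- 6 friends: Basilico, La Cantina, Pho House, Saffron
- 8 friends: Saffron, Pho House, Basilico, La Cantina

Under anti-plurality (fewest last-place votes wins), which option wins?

Basilico

Last-place votes: Basilico 5, Pho House 6, La Cantina 8, Saffron 6.
Basilico is ranked last by the fewest voters, so Basilico wins.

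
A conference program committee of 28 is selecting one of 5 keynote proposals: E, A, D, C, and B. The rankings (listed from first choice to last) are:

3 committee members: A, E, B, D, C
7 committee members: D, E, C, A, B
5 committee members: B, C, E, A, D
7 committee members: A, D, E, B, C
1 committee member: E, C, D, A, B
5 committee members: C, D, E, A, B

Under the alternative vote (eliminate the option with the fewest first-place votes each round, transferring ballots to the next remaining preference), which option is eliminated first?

Round 1: E 1, A 10, D 7, C 5, B 5. Eliminate E.

E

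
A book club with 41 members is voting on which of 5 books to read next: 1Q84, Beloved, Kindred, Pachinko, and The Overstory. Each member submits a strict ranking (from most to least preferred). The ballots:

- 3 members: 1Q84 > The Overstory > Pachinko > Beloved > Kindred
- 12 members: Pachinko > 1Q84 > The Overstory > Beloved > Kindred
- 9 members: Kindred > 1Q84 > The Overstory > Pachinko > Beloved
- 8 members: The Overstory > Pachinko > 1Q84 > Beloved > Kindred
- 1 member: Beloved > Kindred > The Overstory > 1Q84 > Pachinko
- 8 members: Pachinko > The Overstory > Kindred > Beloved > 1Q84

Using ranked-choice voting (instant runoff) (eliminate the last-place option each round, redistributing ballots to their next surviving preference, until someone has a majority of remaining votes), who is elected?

Round 1: 1Q84 3, Beloved 1, Kindred 9, Pachinko 20, The Overstory 8. Eliminate Beloved.
Round 2: 1Q84 3, Kindred 10, Pachinko 20, The Overstory 8. Eliminate 1Q84.
Round 3: Kindred 10, Pachinko 20, The Overstory 11. Eliminate Kindred.
Round 4: Pachinko 20, The Overstory 21. The Overstory has a majority.

The Overstory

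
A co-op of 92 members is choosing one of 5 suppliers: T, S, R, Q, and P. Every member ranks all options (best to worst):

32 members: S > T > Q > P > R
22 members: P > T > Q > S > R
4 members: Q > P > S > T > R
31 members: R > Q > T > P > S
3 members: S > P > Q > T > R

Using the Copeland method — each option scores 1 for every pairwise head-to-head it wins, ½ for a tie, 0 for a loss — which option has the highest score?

T

T: beats S, R, Q, and P → score 4.
S: beats R; loses to T, Q, and P → score 1.
R: loses to T, S, Q, and P → score 0.
Q: beats S, R, and P; loses to T → score 3.
P: beats S and R; loses to T and Q → score 2.
T has the best pairwise record.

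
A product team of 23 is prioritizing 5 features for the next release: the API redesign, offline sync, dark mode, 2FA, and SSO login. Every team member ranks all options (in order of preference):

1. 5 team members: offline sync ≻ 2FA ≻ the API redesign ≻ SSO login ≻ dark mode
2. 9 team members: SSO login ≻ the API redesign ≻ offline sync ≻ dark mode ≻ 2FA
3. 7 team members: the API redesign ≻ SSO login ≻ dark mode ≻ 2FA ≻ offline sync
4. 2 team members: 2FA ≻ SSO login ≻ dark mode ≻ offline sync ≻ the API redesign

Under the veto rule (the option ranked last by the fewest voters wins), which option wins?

SSO login

Last-place votes: the API redesign 2, offline sync 7, dark mode 5, 2FA 9, SSO login 0.
SSO login is ranked last by the fewest voters, so SSO login wins.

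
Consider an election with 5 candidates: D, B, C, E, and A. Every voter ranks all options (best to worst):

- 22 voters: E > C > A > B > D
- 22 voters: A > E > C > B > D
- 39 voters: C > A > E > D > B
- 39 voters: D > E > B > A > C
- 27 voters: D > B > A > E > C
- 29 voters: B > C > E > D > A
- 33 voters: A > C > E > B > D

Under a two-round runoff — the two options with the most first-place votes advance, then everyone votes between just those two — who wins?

A

Round 1 first-place votes: D 66, B 29, C 39, E 22, A 55.
D and A advance.
Runoff: D is preferred to A by 95 voters; A by 116.
A wins the runoff.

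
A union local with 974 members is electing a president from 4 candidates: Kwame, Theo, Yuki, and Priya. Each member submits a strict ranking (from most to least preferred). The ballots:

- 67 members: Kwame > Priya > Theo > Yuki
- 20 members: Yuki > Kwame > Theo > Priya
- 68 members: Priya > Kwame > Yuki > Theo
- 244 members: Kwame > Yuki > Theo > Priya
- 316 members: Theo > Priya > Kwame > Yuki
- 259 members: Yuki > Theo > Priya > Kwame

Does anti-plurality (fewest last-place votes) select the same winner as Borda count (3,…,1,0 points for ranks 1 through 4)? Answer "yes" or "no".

yes

Anti-plurality — last-place votes: Kwame 259, Theo 68, Yuki 383, Priya 264. Winner: Theo.
Borda — scores: Kwame 1425, Theo 1797, Yuki 1393, Priya 1229. Winner: Theo.
The two methods agree.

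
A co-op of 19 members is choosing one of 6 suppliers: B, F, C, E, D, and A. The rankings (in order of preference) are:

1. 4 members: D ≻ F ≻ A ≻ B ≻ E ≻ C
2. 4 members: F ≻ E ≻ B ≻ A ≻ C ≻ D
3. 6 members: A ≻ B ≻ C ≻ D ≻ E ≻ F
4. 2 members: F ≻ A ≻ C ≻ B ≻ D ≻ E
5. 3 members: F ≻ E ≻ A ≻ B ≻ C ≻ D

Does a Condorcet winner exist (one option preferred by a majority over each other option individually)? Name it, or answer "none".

Checking pairwise contests:
F beats B 13–6.
D beats F 10–9.
B beats C 17–2.
B beats E 12–7.
B beats D 15–4.
F beats A 13–6.
Every option loses at least one head-to-head, so there is no Condorcet winner.

none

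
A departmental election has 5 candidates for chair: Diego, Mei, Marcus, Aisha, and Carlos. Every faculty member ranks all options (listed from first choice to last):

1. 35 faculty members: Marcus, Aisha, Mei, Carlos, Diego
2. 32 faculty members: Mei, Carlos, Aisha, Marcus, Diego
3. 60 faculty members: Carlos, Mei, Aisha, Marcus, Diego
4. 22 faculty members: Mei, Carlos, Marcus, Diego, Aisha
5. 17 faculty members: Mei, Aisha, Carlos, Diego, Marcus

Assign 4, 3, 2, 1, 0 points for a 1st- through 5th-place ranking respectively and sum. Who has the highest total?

Mei

Diego: 35·0 + 32·0 + 60·0 + 22·1 + 17·1 = 39
Mei: 35·2 + 32·4 + 60·3 + 22·4 + 17·4 = 534
Marcus: 35·4 + 32·1 + 60·1 + 22·2 + 17·0 = 276
Aisha: 35·3 + 32·2 + 60·2 + 22·0 + 17·3 = 340
Carlos: 35·1 + 32·3 + 60·4 + 22·3 + 17·2 = 471
Mei has the highest Borda score (534).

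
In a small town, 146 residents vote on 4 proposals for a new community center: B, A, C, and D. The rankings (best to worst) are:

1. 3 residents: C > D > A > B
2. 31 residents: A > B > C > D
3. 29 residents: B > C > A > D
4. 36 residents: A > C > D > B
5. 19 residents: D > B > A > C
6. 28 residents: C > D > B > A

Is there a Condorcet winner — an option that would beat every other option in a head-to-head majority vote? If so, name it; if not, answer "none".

Checking pairwise contests:
D beats B 86–60.
B beats A 76–70.
B beats C 79–67.
A beats D 96–50.
Every option loses at least one head-to-head, so there is no Condorcet winner.

none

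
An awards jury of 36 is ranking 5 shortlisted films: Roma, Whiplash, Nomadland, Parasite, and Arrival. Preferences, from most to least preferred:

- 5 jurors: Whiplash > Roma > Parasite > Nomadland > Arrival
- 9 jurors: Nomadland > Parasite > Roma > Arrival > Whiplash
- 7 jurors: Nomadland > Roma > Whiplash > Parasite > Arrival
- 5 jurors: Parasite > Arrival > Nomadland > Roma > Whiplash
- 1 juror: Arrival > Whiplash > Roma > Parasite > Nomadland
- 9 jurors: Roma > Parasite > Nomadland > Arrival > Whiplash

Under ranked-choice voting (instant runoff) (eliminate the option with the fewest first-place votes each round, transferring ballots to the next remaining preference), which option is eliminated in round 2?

Round 1: Roma 9, Whiplash 5, Nomadland 16, Parasite 5, Arrival 1. Eliminate Arrival.
Round 2: Roma 9, Whiplash 6, Nomadland 16, Parasite 5. Eliminate Parasite.

Parasite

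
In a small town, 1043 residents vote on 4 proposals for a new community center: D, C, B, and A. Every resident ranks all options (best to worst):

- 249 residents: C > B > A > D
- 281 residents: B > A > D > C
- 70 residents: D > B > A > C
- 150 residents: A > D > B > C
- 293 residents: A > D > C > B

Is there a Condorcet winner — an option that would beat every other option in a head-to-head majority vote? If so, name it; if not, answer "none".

none

Checking pairwise contests:
B beats D 530–513.
D beats C 794–249.
C beats B 542–501.
B beats A 600–443.
Every option loses at least one head-to-head, so there is no Condorcet winner.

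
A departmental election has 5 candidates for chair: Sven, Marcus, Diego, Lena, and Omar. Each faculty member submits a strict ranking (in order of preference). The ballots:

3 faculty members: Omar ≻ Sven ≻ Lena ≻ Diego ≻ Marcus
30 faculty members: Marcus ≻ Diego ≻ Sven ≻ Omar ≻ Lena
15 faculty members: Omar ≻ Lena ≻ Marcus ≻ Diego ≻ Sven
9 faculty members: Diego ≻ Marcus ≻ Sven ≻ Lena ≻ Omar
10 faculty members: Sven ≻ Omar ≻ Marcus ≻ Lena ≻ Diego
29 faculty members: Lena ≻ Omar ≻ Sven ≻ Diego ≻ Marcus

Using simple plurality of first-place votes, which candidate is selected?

Marcus

First-place votes: Sven 10, Marcus 30, Diego 9, Lena 29, Omar 18.
Marcus has the most first-place votes.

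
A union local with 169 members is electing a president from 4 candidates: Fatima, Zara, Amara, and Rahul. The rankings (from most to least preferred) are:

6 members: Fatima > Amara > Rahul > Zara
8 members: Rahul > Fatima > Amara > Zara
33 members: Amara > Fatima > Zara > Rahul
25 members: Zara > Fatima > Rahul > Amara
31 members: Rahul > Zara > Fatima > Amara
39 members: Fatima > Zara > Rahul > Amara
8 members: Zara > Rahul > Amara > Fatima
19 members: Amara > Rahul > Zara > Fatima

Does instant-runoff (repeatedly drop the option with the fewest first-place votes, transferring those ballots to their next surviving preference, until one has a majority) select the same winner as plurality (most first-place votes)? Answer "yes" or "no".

no

Instant-runoff — R1 Fatima 45, Zara 33, Amara 52, Rahul 39 (Zara out); R2 Fatima 70, Amara 52, Rahul 47 (Rahul out); R3 Fatima 109, Amara 60 (Fatima winner). Winner: Fatima.
Plurality — first-place votes: Fatima 45, Zara 33, Amara 52, Rahul 39. Winner: Amara.
The two methods disagree.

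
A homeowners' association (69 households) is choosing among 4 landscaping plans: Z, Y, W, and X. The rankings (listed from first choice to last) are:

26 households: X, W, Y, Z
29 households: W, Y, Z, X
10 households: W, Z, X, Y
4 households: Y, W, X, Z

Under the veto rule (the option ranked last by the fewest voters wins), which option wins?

W

Last-place votes: Z 30, Y 10, W 0, X 29.
W is ranked last by the fewest voters, so W wins.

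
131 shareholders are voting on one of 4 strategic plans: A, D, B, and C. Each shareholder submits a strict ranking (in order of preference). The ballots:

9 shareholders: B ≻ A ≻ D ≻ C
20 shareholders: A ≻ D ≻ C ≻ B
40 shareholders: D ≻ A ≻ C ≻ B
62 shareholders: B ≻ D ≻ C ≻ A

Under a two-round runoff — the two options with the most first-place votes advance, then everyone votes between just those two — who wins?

Round 1 first-place votes: A 20, D 40, B 71, C 0.
B and D advance.
Runoff: B is preferred to D by 71 voters; D by 60.
B wins the runoff.

B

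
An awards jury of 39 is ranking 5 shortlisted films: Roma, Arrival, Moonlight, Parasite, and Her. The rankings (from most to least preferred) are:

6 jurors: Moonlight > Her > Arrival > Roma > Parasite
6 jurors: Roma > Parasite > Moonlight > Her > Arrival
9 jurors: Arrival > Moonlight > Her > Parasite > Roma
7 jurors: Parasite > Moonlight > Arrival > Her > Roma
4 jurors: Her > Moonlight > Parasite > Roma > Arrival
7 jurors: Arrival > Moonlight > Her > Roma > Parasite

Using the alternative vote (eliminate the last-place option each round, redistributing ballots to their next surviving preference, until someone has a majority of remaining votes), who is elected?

Round 1: Roma 6, Arrival 16, Moonlight 6, Parasite 7, Her 4. Eliminate Her.
Round 2: Roma 6, Arrival 16, Moonlight 10, Parasite 7. Eliminate Roma.
Round 3: Arrival 16, Moonlight 10, Parasite 13. Eliminate Moonlight.
Round 4: Arrival 22, Parasite 17. Arrival has a majority.

Arrival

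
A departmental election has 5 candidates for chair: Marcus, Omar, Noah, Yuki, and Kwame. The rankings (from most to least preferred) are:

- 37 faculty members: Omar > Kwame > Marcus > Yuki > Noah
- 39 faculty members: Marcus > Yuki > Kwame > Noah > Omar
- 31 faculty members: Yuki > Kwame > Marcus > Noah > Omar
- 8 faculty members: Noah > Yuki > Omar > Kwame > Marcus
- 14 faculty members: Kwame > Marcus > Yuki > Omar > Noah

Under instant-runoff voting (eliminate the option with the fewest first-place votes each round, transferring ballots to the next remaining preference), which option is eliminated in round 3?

Omar

Round 1: Marcus 39, Omar 37, Noah 8, Yuki 31, Kwame 14. Eliminate Noah.
Round 2: Marcus 39, Omar 37, Yuki 39, Kwame 14. Eliminate Kwame.
Round 3: Marcus 53, Omar 37, Yuki 39. Eliminate Omar.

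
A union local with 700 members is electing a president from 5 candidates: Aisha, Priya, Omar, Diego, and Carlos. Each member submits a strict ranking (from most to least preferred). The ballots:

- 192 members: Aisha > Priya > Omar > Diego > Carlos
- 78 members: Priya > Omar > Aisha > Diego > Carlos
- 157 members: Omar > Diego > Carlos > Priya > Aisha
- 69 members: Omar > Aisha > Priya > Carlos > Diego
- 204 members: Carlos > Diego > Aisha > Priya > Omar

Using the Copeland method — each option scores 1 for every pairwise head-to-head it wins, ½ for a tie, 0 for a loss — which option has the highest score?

Diego

Aisha: beats Priya and Omar; loses to Diego and Carlos → score 2.
Priya: beats Omar; loses to Aisha, Diego, and Carlos → score 1.
Omar: beats Diego and Carlos; loses to Aisha and Priya → score 2.
Diego: beats Aisha, Priya, and Carlos; loses to Omar → score 3.
Carlos: beats Aisha and Priya; loses to Omar and Diego → score 2.
Diego has the best pairwise record.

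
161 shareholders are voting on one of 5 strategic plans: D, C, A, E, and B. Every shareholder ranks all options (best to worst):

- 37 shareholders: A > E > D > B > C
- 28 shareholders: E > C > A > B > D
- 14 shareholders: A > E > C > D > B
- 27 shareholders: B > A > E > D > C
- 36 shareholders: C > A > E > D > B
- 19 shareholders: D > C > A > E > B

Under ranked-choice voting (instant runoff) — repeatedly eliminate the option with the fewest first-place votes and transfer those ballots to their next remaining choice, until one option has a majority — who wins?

C

Round 1: D 19, C 36, A 51, E 28, B 27. Eliminate D.
Round 2: C 55, A 51, E 28, B 27. Eliminate B.
Round 3: C 55, A 78, E 28. Eliminate E.
Round 4: C 83, A 78. C has a majority.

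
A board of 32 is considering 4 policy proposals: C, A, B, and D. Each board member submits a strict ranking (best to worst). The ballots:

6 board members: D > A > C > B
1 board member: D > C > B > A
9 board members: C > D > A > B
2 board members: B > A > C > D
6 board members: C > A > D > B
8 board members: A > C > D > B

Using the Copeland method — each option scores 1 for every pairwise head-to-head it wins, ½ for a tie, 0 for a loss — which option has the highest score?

C: beats B and D; ties A → score 2.5.
A: beats B; ties C and D → score 2.
B: loses to C, A, and D → score 0.
D: beats B; ties A; loses to C → score 1.5.
C has the best pairwise record.

C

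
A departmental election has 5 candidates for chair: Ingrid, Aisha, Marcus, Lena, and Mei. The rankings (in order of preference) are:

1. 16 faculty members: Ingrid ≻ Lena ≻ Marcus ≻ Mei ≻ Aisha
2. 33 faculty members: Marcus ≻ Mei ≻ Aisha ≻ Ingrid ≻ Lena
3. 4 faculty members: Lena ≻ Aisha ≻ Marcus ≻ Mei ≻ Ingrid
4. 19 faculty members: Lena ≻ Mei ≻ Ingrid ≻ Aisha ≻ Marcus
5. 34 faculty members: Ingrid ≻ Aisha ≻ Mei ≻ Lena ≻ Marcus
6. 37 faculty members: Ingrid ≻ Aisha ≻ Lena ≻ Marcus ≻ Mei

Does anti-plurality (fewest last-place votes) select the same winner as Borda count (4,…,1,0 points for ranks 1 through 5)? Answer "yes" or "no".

yes

Anti-plurality — last-place votes: Ingrid 4, Aisha 16, Marcus 53, Lena 33, Mei 37. Winner: Ingrid.
Borda — scores: Ingrid 419, Aisha 310, Marcus 209, Lena 248, Mei 244. Winner: Ingrid.
The two methods agree.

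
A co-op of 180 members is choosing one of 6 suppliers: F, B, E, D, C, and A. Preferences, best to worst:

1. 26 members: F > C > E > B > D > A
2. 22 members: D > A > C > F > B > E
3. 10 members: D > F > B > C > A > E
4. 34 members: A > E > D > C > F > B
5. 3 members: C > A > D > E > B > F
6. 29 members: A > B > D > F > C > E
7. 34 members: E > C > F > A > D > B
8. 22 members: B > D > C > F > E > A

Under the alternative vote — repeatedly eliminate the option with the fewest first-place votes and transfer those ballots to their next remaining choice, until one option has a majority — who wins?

A

Round 1: F 26, B 22, E 34, D 32, C 3, A 63. Eliminate C.
Round 2: F 26, B 22, E 34, D 32, A 66. Eliminate B.
Round 3: F 26, E 34, D 54, A 66. Eliminate F.
Round 4: E 60, D 54, A 66. Eliminate D.
Round 5: E 82, A 98. A has a majority.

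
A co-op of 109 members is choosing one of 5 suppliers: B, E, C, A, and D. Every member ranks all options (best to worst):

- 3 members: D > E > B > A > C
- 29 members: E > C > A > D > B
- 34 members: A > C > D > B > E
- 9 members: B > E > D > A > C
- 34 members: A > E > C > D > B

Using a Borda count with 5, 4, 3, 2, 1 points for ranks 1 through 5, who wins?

B: 3·3 + 29·1 + 34·2 + 9·5 + 34·1 = 185
E: 3·4 + 29·5 + 34·1 + 9·4 + 34·4 = 363
C: 3·1 + 29·4 + 34·4 + 9·1 + 34·3 = 366
A: 3·2 + 29·3 + 34·5 + 9·2 + 34·5 = 451
D: 3·5 + 29·2 + 34·3 + 9·3 + 34·2 = 270
A has the highest Borda score (451).

A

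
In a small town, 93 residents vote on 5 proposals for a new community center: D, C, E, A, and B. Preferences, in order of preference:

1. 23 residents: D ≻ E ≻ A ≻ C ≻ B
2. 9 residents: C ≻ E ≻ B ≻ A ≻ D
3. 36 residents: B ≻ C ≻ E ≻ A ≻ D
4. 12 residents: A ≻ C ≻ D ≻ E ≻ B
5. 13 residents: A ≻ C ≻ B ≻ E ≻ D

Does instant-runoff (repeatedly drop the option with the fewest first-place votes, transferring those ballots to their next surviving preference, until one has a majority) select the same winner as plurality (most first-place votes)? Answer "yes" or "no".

no

Instant-runoff — R1 D 23, C 9, E 0, A 25, B 36 (E out); R2 D 23, C 9, A 25, B 36 (C out); R3 D 23, A 25, B 45 (D out); R4 A 48, B 45 (A winner). Winner: A.
Plurality — first-place votes: D 23, C 9, E 0, A 25, B 36. Winner: B.
The two methods disagree.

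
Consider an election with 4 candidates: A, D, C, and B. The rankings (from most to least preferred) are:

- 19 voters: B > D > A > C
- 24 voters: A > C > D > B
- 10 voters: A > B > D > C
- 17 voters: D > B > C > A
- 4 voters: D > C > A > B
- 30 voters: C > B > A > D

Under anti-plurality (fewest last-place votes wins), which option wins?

A

Last-place votes: A 17, D 30, C 29, B 28.
A is ranked last by the fewest voters, so A wins.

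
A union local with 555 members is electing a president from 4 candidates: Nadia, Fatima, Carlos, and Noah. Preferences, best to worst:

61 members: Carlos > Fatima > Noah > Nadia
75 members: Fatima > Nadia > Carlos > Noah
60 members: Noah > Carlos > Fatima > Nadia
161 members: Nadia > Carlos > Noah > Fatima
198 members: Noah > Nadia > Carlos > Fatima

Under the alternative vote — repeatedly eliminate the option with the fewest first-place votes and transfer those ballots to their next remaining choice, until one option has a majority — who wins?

Noah

Round 1: Nadia 161, Fatima 75, Carlos 61, Noah 258. Eliminate Carlos.
Round 2: Nadia 161, Fatima 136, Noah 258. Eliminate Fatima.
Round 3: Nadia 236, Noah 319. Noah has a majority.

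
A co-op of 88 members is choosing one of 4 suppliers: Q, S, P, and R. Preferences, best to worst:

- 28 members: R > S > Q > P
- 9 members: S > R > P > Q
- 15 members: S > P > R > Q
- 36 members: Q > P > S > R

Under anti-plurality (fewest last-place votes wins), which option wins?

S

Last-place votes: Q 24, S 0, P 28, R 36.
S is ranked last by the fewest voters, so S wins.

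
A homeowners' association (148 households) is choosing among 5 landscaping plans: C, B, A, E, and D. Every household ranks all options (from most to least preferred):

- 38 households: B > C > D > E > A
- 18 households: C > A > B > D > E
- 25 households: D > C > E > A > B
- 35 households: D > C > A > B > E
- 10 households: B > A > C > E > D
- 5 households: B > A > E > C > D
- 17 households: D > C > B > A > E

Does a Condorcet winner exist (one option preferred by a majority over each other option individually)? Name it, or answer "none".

D vs C: 77–71 for D.
D vs B: 77–71 for D.
D vs A: 115–33 for D.
D vs E: 133–15 for D.
D beats every other option head-to-head.

D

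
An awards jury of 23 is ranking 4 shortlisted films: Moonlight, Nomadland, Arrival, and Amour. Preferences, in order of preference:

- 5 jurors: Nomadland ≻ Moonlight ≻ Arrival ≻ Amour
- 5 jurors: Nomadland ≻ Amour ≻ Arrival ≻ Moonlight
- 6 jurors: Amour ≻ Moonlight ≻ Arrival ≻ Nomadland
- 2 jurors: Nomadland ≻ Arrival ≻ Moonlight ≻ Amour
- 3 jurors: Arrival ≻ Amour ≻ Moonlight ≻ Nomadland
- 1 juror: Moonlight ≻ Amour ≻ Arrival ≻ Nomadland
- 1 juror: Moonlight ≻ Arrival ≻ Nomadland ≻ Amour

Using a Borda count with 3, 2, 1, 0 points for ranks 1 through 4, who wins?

Moonlight: 5·2 + 5·0 + 6·2 + 2·1 + 3·1 + 1·3 + 1·3 = 33
Nomadland: 5·3 + 5·3 + 6·0 + 2·3 + 3·0 + 1·0 + 1·1 = 37
Arrival: 5·1 + 5·1 + 6·1 + 2·2 + 3·3 + 1·1 + 1·2 = 32
Amour: 5·0 + 5·2 + 6·3 + 2·0 + 3·2 + 1·2 + 1·0 = 36
Nomadland has the highest Borda score (37).

Nomadland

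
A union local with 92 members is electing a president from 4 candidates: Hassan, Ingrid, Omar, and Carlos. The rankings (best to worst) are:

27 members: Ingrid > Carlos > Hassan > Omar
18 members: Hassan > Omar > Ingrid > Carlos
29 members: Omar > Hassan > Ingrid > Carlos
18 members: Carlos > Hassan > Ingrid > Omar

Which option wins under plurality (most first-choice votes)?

Omar

First-place votes: Hassan 18, Ingrid 27, Omar 29, Carlos 18.
Omar has the most first-place votes.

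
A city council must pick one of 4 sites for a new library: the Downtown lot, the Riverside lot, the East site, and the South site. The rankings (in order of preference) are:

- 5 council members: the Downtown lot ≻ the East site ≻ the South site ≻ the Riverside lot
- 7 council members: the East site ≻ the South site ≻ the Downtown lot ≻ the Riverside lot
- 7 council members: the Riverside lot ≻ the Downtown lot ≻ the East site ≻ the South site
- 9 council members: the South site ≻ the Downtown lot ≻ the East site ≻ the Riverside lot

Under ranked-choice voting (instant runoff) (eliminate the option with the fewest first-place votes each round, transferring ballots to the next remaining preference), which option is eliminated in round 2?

Round 1: the Downtown lot 5, the Riverside lot 7, the East site 7, the South site 9. Eliminate the Downtown lot.
Round 2: the Riverside lot 7, the East site 12, the South site 9. Eliminate the Riverside lot.

the Riverside lot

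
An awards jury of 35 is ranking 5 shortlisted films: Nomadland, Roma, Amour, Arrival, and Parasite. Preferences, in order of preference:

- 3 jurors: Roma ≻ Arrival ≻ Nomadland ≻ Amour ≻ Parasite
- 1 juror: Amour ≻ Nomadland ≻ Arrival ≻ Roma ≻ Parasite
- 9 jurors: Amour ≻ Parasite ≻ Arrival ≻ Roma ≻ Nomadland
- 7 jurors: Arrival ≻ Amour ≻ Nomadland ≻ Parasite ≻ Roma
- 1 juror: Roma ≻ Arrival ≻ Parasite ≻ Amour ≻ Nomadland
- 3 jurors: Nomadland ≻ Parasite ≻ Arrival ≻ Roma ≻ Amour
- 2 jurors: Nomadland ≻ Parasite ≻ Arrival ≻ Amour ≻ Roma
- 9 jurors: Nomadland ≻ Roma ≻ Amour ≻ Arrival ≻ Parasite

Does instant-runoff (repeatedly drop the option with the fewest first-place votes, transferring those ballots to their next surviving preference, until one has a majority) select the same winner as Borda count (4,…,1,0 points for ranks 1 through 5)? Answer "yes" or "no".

no

Instant-runoff — R1 Nomadland 14, Roma 4, Amour 10, Arrival 7, Parasite 0 (Parasite out); R2 Nomadland 14, Roma 4, Amour 10, Arrival 7 (Roma out); R3 Nomadland 14, Amour 10, Arrival 11 (Amour out); R4 Nomadland 15, Arrival 20 (Arrival winner). Winner: Arrival.
Borda — scores: Nomadland 79, Roma 56, Amour 85, Arrival 79, Parasite 51. Winner: Amour.
The two methods disagree.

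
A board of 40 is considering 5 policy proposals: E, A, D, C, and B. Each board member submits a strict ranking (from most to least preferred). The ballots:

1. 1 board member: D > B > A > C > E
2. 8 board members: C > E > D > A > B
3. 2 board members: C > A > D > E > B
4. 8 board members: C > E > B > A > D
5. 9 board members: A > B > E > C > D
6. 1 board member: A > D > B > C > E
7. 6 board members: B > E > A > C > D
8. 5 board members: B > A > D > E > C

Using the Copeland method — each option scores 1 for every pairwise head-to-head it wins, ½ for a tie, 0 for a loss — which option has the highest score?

E: beats A and D; ties C; loses to B → score 2.5.
A: beats D and C; ties B; loses to E → score 2.5.
D: loses to E, A, C, and B → score 0.
C: beats D; ties E; loses to A and B → score 1.5.
B: beats E, D, and C; ties A → score 3.5.
B has the best pairwise record.

B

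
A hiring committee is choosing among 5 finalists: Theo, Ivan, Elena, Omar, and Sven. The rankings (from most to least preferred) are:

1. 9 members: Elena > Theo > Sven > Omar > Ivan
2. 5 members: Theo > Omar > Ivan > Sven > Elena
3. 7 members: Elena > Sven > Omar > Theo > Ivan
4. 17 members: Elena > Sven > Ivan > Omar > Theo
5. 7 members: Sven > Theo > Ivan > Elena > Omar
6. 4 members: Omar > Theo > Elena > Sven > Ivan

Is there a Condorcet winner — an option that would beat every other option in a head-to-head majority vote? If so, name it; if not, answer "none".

Elena vs Theo: 33–16 for Elena.
Elena vs Ivan: 37–12 for Elena.
Elena vs Omar: 40–9 for Elena.
Elena vs Sven: 37–12 for Elena.
Elena beats every other option head-to-head.

Elena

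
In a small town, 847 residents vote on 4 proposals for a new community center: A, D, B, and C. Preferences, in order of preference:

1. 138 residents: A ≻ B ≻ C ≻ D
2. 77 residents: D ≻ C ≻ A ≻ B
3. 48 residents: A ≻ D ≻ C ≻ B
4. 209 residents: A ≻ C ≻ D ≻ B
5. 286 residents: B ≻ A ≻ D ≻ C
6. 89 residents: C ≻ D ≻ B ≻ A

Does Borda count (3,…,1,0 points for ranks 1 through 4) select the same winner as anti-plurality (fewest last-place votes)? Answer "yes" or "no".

Borda — scores: A 1834, D 1000, B 1223, C 1025. Winner: A.
Anti-plurality — last-place votes: A 89, D 138, B 334, C 286. Winner: A.
The two methods agree.

yes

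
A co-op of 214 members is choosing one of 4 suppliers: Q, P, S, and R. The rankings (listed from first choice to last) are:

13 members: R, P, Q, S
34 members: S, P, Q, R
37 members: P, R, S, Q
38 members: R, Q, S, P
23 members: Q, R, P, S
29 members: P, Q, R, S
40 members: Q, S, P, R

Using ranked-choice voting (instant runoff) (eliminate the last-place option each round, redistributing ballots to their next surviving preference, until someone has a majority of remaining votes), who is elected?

Round 1: Q 63, P 66, S 34, R 51. Eliminate S.
Round 2: Q 63, P 100, R 51. Eliminate R.
Round 3: Q 101, P 113. P has a majority.

P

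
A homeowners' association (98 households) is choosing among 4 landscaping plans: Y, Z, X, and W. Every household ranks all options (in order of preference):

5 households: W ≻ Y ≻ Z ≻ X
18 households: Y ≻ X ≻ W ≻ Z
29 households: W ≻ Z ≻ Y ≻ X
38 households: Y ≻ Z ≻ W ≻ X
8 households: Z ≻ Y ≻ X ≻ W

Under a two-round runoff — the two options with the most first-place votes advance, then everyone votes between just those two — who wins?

Y

Round 1 first-place votes: Y 56, Z 8, X 0, W 34.
Y and W advance.
Runoff: Y is preferred to W by 64 voters; W by 34.
Y wins the runoff.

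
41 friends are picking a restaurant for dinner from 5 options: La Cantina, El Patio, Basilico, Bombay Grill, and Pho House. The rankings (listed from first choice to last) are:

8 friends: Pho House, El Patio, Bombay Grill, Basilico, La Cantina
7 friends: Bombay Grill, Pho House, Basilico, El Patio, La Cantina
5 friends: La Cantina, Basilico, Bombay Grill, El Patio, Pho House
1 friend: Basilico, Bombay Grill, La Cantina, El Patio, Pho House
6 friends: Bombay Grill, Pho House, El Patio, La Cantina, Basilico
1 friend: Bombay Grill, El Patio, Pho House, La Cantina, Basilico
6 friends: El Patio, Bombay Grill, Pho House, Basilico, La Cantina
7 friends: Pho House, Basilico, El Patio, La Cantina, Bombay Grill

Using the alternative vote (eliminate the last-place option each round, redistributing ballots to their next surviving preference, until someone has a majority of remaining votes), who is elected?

Round 1: La Cantina 5, El Patio 6, Basilico 1, Bombay Grill 14, Pho House 15. Eliminate Basilico.
Round 2: La Cantina 5, El Patio 6, Bombay Grill 15, Pho House 15. Eliminate La Cantina.
Round 3: El Patio 6, Bombay Grill 20, Pho House 15. Eliminate El Patio.
Round 4: Bombay Grill 26, Pho House 15. Bombay Grill has a majority.

Bombay Grill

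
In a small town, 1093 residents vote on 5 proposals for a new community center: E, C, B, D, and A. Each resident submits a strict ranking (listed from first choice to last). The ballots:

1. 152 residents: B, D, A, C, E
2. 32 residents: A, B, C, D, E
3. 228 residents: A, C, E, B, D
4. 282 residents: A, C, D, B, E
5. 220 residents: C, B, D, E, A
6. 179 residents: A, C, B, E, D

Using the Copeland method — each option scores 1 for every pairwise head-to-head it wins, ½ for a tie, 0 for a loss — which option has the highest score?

A

E: loses to C, B, D, and A → score 0.
C: beats E, B, and D; loses to A → score 3.
B: beats E and D; loses to C and A → score 2.
D: beats E; loses to C, B, and A → score 1.
A: beats E, C, B, and D → score 4.
A has the best pairwise record.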